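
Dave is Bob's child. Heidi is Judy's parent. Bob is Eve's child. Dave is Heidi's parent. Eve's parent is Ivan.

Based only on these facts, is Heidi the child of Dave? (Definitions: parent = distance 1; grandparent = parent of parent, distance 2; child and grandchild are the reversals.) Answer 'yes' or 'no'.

Answer: yes

Derivation:
Reconstructing the parent chain from the given facts:
  Ivan -> Eve -> Bob -> Dave -> Heidi -> Judy
(each arrow means 'parent of the next')
Positions in the chain (0 = top):
  position of Ivan: 0
  position of Eve: 1
  position of Bob: 2
  position of Dave: 3
  position of Heidi: 4
  position of Judy: 5

Heidi is at position 4, Dave is at position 3; signed distance (j - i) = -1.
'child' requires j - i = -1. Actual distance is -1, so the relation HOLDS.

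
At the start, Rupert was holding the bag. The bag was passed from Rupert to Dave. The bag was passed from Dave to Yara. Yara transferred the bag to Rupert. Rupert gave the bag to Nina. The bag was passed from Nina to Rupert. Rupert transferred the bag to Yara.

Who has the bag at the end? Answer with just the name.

Tracking the bag through each event:
Start: Rupert has the bag.
After event 1: Dave has the bag.
After event 2: Yara has the bag.
After event 3: Rupert has the bag.
After event 4: Nina has the bag.
After event 5: Rupert has the bag.
After event 6: Yara has the bag.

Answer: Yara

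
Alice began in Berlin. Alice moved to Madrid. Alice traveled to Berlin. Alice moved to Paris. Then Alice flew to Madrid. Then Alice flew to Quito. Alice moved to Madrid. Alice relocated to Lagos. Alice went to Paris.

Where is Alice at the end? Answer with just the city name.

Answer: Paris

Derivation:
Tracking Alice's location:
Start: Alice is in Berlin.
After move 1: Berlin -> Madrid. Alice is in Madrid.
After move 2: Madrid -> Berlin. Alice is in Berlin.
After move 3: Berlin -> Paris. Alice is in Paris.
After move 4: Paris -> Madrid. Alice is in Madrid.
After move 5: Madrid -> Quito. Alice is in Quito.
After move 6: Quito -> Madrid. Alice is in Madrid.
After move 7: Madrid -> Lagos. Alice is in Lagos.
After move 8: Lagos -> Paris. Alice is in Paris.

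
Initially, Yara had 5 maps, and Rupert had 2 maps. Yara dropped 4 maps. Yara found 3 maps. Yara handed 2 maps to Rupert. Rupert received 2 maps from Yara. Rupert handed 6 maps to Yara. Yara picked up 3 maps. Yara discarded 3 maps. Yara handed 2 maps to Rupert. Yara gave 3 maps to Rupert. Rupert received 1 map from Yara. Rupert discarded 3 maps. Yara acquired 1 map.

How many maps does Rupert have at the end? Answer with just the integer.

Tracking counts step by step:
Start: Yara=5, Rupert=2
Event 1 (Yara -4): Yara: 5 -> 1. State: Yara=1, Rupert=2
Event 2 (Yara +3): Yara: 1 -> 4. State: Yara=4, Rupert=2
Event 3 (Yara -> Rupert, 2): Yara: 4 -> 2, Rupert: 2 -> 4. State: Yara=2, Rupert=4
Event 4 (Yara -> Rupert, 2): Yara: 2 -> 0, Rupert: 4 -> 6. State: Yara=0, Rupert=6
Event 5 (Rupert -> Yara, 6): Rupert: 6 -> 0, Yara: 0 -> 6. State: Yara=6, Rupert=0
Event 6 (Yara +3): Yara: 6 -> 9. State: Yara=9, Rupert=0
Event 7 (Yara -3): Yara: 9 -> 6. State: Yara=6, Rupert=0
Event 8 (Yara -> Rupert, 2): Yara: 6 -> 4, Rupert: 0 -> 2. State: Yara=4, Rupert=2
Event 9 (Yara -> Rupert, 3): Yara: 4 -> 1, Rupert: 2 -> 5. State: Yara=1, Rupert=5
Event 10 (Yara -> Rupert, 1): Yara: 1 -> 0, Rupert: 5 -> 6. State: Yara=0, Rupert=6
Event 11 (Rupert -3): Rupert: 6 -> 3. State: Yara=0, Rupert=3
Event 12 (Yara +1): Yara: 0 -> 1. State: Yara=1, Rupert=3

Rupert's final count: 3

Answer: 3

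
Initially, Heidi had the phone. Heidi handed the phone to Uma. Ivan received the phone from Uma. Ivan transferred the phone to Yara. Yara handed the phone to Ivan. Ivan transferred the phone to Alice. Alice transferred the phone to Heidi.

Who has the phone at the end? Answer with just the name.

Tracking the phone through each event:
Start: Heidi has the phone.
After event 1: Uma has the phone.
After event 2: Ivan has the phone.
After event 3: Yara has the phone.
After event 4: Ivan has the phone.
After event 5: Alice has the phone.
After event 6: Heidi has the phone.

Answer: Heidi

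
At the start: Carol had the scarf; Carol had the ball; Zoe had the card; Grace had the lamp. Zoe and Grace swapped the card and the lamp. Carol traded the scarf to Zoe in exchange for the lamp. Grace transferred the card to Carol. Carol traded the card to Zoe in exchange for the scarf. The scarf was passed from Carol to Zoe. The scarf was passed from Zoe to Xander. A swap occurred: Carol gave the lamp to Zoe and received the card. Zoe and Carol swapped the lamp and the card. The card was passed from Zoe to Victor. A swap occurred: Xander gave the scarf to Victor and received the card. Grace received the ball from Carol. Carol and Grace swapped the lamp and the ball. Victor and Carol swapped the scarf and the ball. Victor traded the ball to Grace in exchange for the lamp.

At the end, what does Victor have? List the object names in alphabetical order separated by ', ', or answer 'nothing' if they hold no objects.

Answer: lamp

Derivation:
Tracking all object holders:
Start: scarf:Carol, ball:Carol, card:Zoe, lamp:Grace
Event 1 (swap card<->lamp: now card:Grace, lamp:Zoe). State: scarf:Carol, ball:Carol, card:Grace, lamp:Zoe
Event 2 (swap scarf<->lamp: now scarf:Zoe, lamp:Carol). State: scarf:Zoe, ball:Carol, card:Grace, lamp:Carol
Event 3 (give card: Grace -> Carol). State: scarf:Zoe, ball:Carol, card:Carol, lamp:Carol
Event 4 (swap card<->scarf: now card:Zoe, scarf:Carol). State: scarf:Carol, ball:Carol, card:Zoe, lamp:Carol
Event 5 (give scarf: Carol -> Zoe). State: scarf:Zoe, ball:Carol, card:Zoe, lamp:Carol
Event 6 (give scarf: Zoe -> Xander). State: scarf:Xander, ball:Carol, card:Zoe, lamp:Carol
Event 7 (swap lamp<->card: now lamp:Zoe, card:Carol). State: scarf:Xander, ball:Carol, card:Carol, lamp:Zoe
Event 8 (swap lamp<->card: now lamp:Carol, card:Zoe). State: scarf:Xander, ball:Carol, card:Zoe, lamp:Carol
Event 9 (give card: Zoe -> Victor). State: scarf:Xander, ball:Carol, card:Victor, lamp:Carol
Event 10 (swap scarf<->card: now scarf:Victor, card:Xander). State: scarf:Victor, ball:Carol, card:Xander, lamp:Carol
Event 11 (give ball: Carol -> Grace). State: scarf:Victor, ball:Grace, card:Xander, lamp:Carol
Event 12 (swap lamp<->ball: now lamp:Grace, ball:Carol). State: scarf:Victor, ball:Carol, card:Xander, lamp:Grace
Event 13 (swap scarf<->ball: now scarf:Carol, ball:Victor). State: scarf:Carol, ball:Victor, card:Xander, lamp:Grace
Event 14 (swap ball<->lamp: now ball:Grace, lamp:Victor). State: scarf:Carol, ball:Grace, card:Xander, lamp:Victor

Final state: scarf:Carol, ball:Grace, card:Xander, lamp:Victor
Victor holds: lamp.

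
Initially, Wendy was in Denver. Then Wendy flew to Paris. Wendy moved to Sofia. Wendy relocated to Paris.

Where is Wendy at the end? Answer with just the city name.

Tracking Wendy's location:
Start: Wendy is in Denver.
After move 1: Denver -> Paris. Wendy is in Paris.
After move 2: Paris -> Sofia. Wendy is in Sofia.
After move 3: Sofia -> Paris. Wendy is in Paris.

Answer: Paris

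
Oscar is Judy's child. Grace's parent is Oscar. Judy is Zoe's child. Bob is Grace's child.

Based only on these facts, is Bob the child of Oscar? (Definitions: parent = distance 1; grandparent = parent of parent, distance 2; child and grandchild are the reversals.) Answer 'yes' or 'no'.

Answer: no

Derivation:
Reconstructing the parent chain from the given facts:
  Zoe -> Judy -> Oscar -> Grace -> Bob
(each arrow means 'parent of the next')
Positions in the chain (0 = top):
  position of Zoe: 0
  position of Judy: 1
  position of Oscar: 2
  position of Grace: 3
  position of Bob: 4

Bob is at position 4, Oscar is at position 2; signed distance (j - i) = -2.
'child' requires j - i = -1. Actual distance is -2, so the relation does NOT hold.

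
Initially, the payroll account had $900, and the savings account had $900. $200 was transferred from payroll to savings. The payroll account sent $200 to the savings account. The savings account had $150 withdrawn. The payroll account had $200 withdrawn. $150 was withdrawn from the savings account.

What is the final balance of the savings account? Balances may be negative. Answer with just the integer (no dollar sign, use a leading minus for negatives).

Answer: 1000

Derivation:
Tracking account balances step by step:
Start: payroll=900, savings=900
Event 1 (transfer 200 payroll -> savings): payroll: 900 - 200 = 700, savings: 900 + 200 = 1100. Balances: payroll=700, savings=1100
Event 2 (transfer 200 payroll -> savings): payroll: 700 - 200 = 500, savings: 1100 + 200 = 1300. Balances: payroll=500, savings=1300
Event 3 (withdraw 150 from savings): savings: 1300 - 150 = 1150. Balances: payroll=500, savings=1150
Event 4 (withdraw 200 from payroll): payroll: 500 - 200 = 300. Balances: payroll=300, savings=1150
Event 5 (withdraw 150 from savings): savings: 1150 - 150 = 1000. Balances: payroll=300, savings=1000

Final balance of savings: 1000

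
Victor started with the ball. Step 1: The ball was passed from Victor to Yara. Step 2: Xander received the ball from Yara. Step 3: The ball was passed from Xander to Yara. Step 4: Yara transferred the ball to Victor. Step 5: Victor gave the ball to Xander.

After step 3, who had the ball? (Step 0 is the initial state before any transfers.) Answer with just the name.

Answer: Yara

Derivation:
Tracking the ball holder through step 3:
After step 0 (start): Victor
After step 1: Yara
After step 2: Xander
After step 3: Yara

At step 3, the holder is Yara.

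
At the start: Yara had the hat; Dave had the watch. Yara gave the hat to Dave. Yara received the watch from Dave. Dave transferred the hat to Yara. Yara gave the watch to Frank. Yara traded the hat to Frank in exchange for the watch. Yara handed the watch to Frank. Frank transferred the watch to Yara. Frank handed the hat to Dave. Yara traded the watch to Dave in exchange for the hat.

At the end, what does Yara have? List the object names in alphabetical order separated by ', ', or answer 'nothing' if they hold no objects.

Tracking all object holders:
Start: hat:Yara, watch:Dave
Event 1 (give hat: Yara -> Dave). State: hat:Dave, watch:Dave
Event 2 (give watch: Dave -> Yara). State: hat:Dave, watch:Yara
Event 3 (give hat: Dave -> Yara). State: hat:Yara, watch:Yara
Event 4 (give watch: Yara -> Frank). State: hat:Yara, watch:Frank
Event 5 (swap hat<->watch: now hat:Frank, watch:Yara). State: hat:Frank, watch:Yara
Event 6 (give watch: Yara -> Frank). State: hat:Frank, watch:Frank
Event 7 (give watch: Frank -> Yara). State: hat:Frank, watch:Yara
Event 8 (give hat: Frank -> Dave). State: hat:Dave, watch:Yara
Event 9 (swap watch<->hat: now watch:Dave, hat:Yara). State: hat:Yara, watch:Dave

Final state: hat:Yara, watch:Dave
Yara holds: hat.

Answer: hat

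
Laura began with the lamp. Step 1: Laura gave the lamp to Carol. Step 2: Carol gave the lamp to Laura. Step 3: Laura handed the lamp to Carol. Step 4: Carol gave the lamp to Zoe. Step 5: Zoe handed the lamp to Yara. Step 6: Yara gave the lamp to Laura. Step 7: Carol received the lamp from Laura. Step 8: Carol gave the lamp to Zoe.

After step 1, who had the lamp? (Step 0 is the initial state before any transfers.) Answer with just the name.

Answer: Carol

Derivation:
Tracking the lamp holder through step 1:
After step 0 (start): Laura
After step 1: Carol

At step 1, the holder is Carol.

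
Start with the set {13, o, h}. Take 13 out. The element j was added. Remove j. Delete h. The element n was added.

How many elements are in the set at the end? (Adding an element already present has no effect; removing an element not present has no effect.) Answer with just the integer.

Tracking the set through each operation:
Start: {13, h, o}
Event 1 (remove 13): removed. Set: {h, o}
Event 2 (add j): added. Set: {h, j, o}
Event 3 (remove j): removed. Set: {h, o}
Event 4 (remove h): removed. Set: {o}
Event 5 (add n): added. Set: {n, o}

Final set: {n, o} (size 2)

Answer: 2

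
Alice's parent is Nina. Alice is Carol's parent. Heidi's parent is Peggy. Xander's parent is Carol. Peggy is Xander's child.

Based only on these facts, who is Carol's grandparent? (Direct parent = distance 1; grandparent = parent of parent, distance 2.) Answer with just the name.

Reconstructing the parent chain from the given facts:
  Nina -> Alice -> Carol -> Xander -> Peggy -> Heidi
(each arrow means 'parent of the next')
Positions in the chain (0 = top):
  position of Nina: 0
  position of Alice: 1
  position of Carol: 2
  position of Xander: 3
  position of Peggy: 4
  position of Heidi: 5

Carol is at position 2; the grandparent is 2 steps up the chain, i.e. position 0: Nina.

Answer: Nina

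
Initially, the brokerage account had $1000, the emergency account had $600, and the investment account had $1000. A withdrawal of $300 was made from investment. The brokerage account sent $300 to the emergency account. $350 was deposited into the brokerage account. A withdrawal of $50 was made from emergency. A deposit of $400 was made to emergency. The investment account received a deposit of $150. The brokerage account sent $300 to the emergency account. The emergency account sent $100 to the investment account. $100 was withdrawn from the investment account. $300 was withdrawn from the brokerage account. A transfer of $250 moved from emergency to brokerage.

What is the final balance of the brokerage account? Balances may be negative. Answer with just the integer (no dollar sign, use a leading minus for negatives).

Answer: 700

Derivation:
Tracking account balances step by step:
Start: brokerage=1000, emergency=600, investment=1000
Event 1 (withdraw 300 from investment): investment: 1000 - 300 = 700. Balances: brokerage=1000, emergency=600, investment=700
Event 2 (transfer 300 brokerage -> emergency): brokerage: 1000 - 300 = 700, emergency: 600 + 300 = 900. Balances: brokerage=700, emergency=900, investment=700
Event 3 (deposit 350 to brokerage): brokerage: 700 + 350 = 1050. Balances: brokerage=1050, emergency=900, investment=700
Event 4 (withdraw 50 from emergency): emergency: 900 - 50 = 850. Balances: brokerage=1050, emergency=850, investment=700
Event 5 (deposit 400 to emergency): emergency: 850 + 400 = 1250. Balances: brokerage=1050, emergency=1250, investment=700
Event 6 (deposit 150 to investment): investment: 700 + 150 = 850. Balances: brokerage=1050, emergency=1250, investment=850
Event 7 (transfer 300 brokerage -> emergency): brokerage: 1050 - 300 = 750, emergency: 1250 + 300 = 1550. Balances: brokerage=750, emergency=1550, investment=850
Event 8 (transfer 100 emergency -> investment): emergency: 1550 - 100 = 1450, investment: 850 + 100 = 950. Balances: brokerage=750, emergency=1450, investment=950
Event 9 (withdraw 100 from investment): investment: 950 - 100 = 850. Balances: brokerage=750, emergency=1450, investment=850
Event 10 (withdraw 300 from brokerage): brokerage: 750 - 300 = 450. Balances: brokerage=450, emergency=1450, investment=850
Event 11 (transfer 250 emergency -> brokerage): emergency: 1450 - 250 = 1200, brokerage: 450 + 250 = 700. Balances: brokerage=700, emergency=1200, investment=850

Final balance of brokerage: 700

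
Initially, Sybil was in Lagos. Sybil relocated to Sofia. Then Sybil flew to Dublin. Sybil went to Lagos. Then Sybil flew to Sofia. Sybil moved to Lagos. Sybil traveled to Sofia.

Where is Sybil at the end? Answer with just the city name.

Answer: Sofia

Derivation:
Tracking Sybil's location:
Start: Sybil is in Lagos.
After move 1: Lagos -> Sofia. Sybil is in Sofia.
After move 2: Sofia -> Dublin. Sybil is in Dublin.
After move 3: Dublin -> Lagos. Sybil is in Lagos.
After move 4: Lagos -> Sofia. Sybil is in Sofia.
After move 5: Sofia -> Lagos. Sybil is in Lagos.
After move 6: Lagos -> Sofia. Sybil is in Sofia.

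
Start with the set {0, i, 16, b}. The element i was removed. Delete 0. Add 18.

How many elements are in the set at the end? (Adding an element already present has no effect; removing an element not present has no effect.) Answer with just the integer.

Answer: 3

Derivation:
Tracking the set through each operation:
Start: {0, 16, b, i}
Event 1 (remove i): removed. Set: {0, 16, b}
Event 2 (remove 0): removed. Set: {16, b}
Event 3 (add 18): added. Set: {16, 18, b}

Final set: {16, 18, b} (size 3)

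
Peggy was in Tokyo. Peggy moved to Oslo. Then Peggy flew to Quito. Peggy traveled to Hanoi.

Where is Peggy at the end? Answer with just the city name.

Answer: Hanoi

Derivation:
Tracking Peggy's location:
Start: Peggy is in Tokyo.
After move 1: Tokyo -> Oslo. Peggy is in Oslo.
After move 2: Oslo -> Quito. Peggy is in Quito.
After move 3: Quito -> Hanoi. Peggy is in Hanoi.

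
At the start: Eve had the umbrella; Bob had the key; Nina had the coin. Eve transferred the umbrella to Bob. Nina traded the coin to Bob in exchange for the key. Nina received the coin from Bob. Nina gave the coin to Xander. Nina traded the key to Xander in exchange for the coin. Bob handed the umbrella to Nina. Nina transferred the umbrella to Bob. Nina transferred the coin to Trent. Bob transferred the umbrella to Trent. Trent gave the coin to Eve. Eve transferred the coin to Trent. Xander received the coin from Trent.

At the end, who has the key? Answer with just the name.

Answer: Xander

Derivation:
Tracking all object holders:
Start: umbrella:Eve, key:Bob, coin:Nina
Event 1 (give umbrella: Eve -> Bob). State: umbrella:Bob, key:Bob, coin:Nina
Event 2 (swap coin<->key: now coin:Bob, key:Nina). State: umbrella:Bob, key:Nina, coin:Bob
Event 3 (give coin: Bob -> Nina). State: umbrella:Bob, key:Nina, coin:Nina
Event 4 (give coin: Nina -> Xander). State: umbrella:Bob, key:Nina, coin:Xander
Event 5 (swap key<->coin: now key:Xander, coin:Nina). State: umbrella:Bob, key:Xander, coin:Nina
Event 6 (give umbrella: Bob -> Nina). State: umbrella:Nina, key:Xander, coin:Nina
Event 7 (give umbrella: Nina -> Bob). State: umbrella:Bob, key:Xander, coin:Nina
Event 8 (give coin: Nina -> Trent). State: umbrella:Bob, key:Xander, coin:Trent
Event 9 (give umbrella: Bob -> Trent). State: umbrella:Trent, key:Xander, coin:Trent
Event 10 (give coin: Trent -> Eve). State: umbrella:Trent, key:Xander, coin:Eve
Event 11 (give coin: Eve -> Trent). State: umbrella:Trent, key:Xander, coin:Trent
Event 12 (give coin: Trent -> Xander). State: umbrella:Trent, key:Xander, coin:Xander

Final state: umbrella:Trent, key:Xander, coin:Xander
The key is held by Xander.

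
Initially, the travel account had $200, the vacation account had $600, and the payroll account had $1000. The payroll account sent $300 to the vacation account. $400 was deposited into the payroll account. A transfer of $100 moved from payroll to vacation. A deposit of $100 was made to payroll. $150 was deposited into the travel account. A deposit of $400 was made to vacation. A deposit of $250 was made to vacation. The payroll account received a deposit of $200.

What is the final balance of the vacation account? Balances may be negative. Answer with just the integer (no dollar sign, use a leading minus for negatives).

Tracking account balances step by step:
Start: travel=200, vacation=600, payroll=1000
Event 1 (transfer 300 payroll -> vacation): payroll: 1000 - 300 = 700, vacation: 600 + 300 = 900. Balances: travel=200, vacation=900, payroll=700
Event 2 (deposit 400 to payroll): payroll: 700 + 400 = 1100. Balances: travel=200, vacation=900, payroll=1100
Event 3 (transfer 100 payroll -> vacation): payroll: 1100 - 100 = 1000, vacation: 900 + 100 = 1000. Balances: travel=200, vacation=1000, payroll=1000
Event 4 (deposit 100 to payroll): payroll: 1000 + 100 = 1100. Balances: travel=200, vacation=1000, payroll=1100
Event 5 (deposit 150 to travel): travel: 200 + 150 = 350. Balances: travel=350, vacation=1000, payroll=1100
Event 6 (deposit 400 to vacation): vacation: 1000 + 400 = 1400. Balances: travel=350, vacation=1400, payroll=1100
Event 7 (deposit 250 to vacation): vacation: 1400 + 250 = 1650. Balances: travel=350, vacation=1650, payroll=1100
Event 8 (deposit 200 to payroll): payroll: 1100 + 200 = 1300. Balances: travel=350, vacation=1650, payroll=1300

Final balance of vacation: 1650

Answer: 1650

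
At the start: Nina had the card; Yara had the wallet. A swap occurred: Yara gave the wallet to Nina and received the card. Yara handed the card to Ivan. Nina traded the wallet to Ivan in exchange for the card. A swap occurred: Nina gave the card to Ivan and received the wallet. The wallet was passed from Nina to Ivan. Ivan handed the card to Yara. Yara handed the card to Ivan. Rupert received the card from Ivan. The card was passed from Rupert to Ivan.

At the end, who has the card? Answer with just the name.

Answer: Ivan

Derivation:
Tracking all object holders:
Start: card:Nina, wallet:Yara
Event 1 (swap wallet<->card: now wallet:Nina, card:Yara). State: card:Yara, wallet:Nina
Event 2 (give card: Yara -> Ivan). State: card:Ivan, wallet:Nina
Event 3 (swap wallet<->card: now wallet:Ivan, card:Nina). State: card:Nina, wallet:Ivan
Event 4 (swap card<->wallet: now card:Ivan, wallet:Nina). State: card:Ivan, wallet:Nina
Event 5 (give wallet: Nina -> Ivan). State: card:Ivan, wallet:Ivan
Event 6 (give card: Ivan -> Yara). State: card:Yara, wallet:Ivan
Event 7 (give card: Yara -> Ivan). State: card:Ivan, wallet:Ivan
Event 8 (give card: Ivan -> Rupert). State: card:Rupert, wallet:Ivan
Event 9 (give card: Rupert -> Ivan). State: card:Ivan, wallet:Ivan

Final state: card:Ivan, wallet:Ivan
The card is held by Ivan.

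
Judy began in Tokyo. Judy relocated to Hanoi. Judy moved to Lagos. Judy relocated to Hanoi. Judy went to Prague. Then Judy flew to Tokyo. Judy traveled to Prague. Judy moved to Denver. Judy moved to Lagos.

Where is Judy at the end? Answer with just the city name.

Tracking Judy's location:
Start: Judy is in Tokyo.
After move 1: Tokyo -> Hanoi. Judy is in Hanoi.
After move 2: Hanoi -> Lagos. Judy is in Lagos.
After move 3: Lagos -> Hanoi. Judy is in Hanoi.
After move 4: Hanoi -> Prague. Judy is in Prague.
After move 5: Prague -> Tokyo. Judy is in Tokyo.
After move 6: Tokyo -> Prague. Judy is in Prague.
After move 7: Prague -> Denver. Judy is in Denver.
After move 8: Denver -> Lagos. Judy is in Lagos.

Answer: Lagos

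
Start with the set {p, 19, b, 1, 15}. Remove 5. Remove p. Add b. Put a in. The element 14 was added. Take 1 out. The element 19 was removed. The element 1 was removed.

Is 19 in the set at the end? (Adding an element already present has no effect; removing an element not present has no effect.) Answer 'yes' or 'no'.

Tracking the set through each operation:
Start: {1, 15, 19, b, p}
Event 1 (remove 5): not present, no change. Set: {1, 15, 19, b, p}
Event 2 (remove p): removed. Set: {1, 15, 19, b}
Event 3 (add b): already present, no change. Set: {1, 15, 19, b}
Event 4 (add a): added. Set: {1, 15, 19, a, b}
Event 5 (add 14): added. Set: {1, 14, 15, 19, a, b}
Event 6 (remove 1): removed. Set: {14, 15, 19, a, b}
Event 7 (remove 19): removed. Set: {14, 15, a, b}
Event 8 (remove 1): not present, no change. Set: {14, 15, a, b}

Final set: {14, 15, a, b} (size 4)
19 is NOT in the final set.

Answer: no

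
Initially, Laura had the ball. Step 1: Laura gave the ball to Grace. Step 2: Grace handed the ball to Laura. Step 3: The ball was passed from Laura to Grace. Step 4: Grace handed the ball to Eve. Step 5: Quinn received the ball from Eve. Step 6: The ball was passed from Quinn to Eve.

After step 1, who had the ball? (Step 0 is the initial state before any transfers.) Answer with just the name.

Tracking the ball holder through step 1:
After step 0 (start): Laura
After step 1: Grace

At step 1, the holder is Grace.

Answer: Grace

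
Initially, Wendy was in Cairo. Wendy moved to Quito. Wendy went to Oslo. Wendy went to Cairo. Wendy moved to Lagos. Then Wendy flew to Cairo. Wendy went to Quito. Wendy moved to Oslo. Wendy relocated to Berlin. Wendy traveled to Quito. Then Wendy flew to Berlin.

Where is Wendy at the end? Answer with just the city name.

Answer: Berlin

Derivation:
Tracking Wendy's location:
Start: Wendy is in Cairo.
After move 1: Cairo -> Quito. Wendy is in Quito.
After move 2: Quito -> Oslo. Wendy is in Oslo.
After move 3: Oslo -> Cairo. Wendy is in Cairo.
After move 4: Cairo -> Lagos. Wendy is in Lagos.
After move 5: Lagos -> Cairo. Wendy is in Cairo.
After move 6: Cairo -> Quito. Wendy is in Quito.
After move 7: Quito -> Oslo. Wendy is in Oslo.
After move 8: Oslo -> Berlin. Wendy is in Berlin.
After move 9: Berlin -> Quito. Wendy is in Quito.
After move 10: Quito -> Berlin. Wendy is in Berlin.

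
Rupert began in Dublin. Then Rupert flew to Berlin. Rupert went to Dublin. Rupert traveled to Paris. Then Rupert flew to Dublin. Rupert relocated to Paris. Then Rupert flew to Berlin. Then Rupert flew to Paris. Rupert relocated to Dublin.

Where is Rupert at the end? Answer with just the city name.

Tracking Rupert's location:
Start: Rupert is in Dublin.
After move 1: Dublin -> Berlin. Rupert is in Berlin.
After move 2: Berlin -> Dublin. Rupert is in Dublin.
After move 3: Dublin -> Paris. Rupert is in Paris.
After move 4: Paris -> Dublin. Rupert is in Dublin.
After move 5: Dublin -> Paris. Rupert is in Paris.
After move 6: Paris -> Berlin. Rupert is in Berlin.
After move 7: Berlin -> Paris. Rupert is in Paris.
After move 8: Paris -> Dublin. Rupert is in Dublin.

Answer: Dublin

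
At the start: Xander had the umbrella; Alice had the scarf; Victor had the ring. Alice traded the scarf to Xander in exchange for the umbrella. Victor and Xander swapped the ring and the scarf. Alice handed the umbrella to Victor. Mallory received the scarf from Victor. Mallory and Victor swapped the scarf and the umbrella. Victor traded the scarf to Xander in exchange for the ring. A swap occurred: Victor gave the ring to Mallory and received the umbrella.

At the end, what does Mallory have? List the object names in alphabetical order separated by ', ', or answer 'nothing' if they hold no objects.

Answer: ring

Derivation:
Tracking all object holders:
Start: umbrella:Xander, scarf:Alice, ring:Victor
Event 1 (swap scarf<->umbrella: now scarf:Xander, umbrella:Alice). State: umbrella:Alice, scarf:Xander, ring:Victor
Event 2 (swap ring<->scarf: now ring:Xander, scarf:Victor). State: umbrella:Alice, scarf:Victor, ring:Xander
Event 3 (give umbrella: Alice -> Victor). State: umbrella:Victor, scarf:Victor, ring:Xander
Event 4 (give scarf: Victor -> Mallory). State: umbrella:Victor, scarf:Mallory, ring:Xander
Event 5 (swap scarf<->umbrella: now scarf:Victor, umbrella:Mallory). State: umbrella:Mallory, scarf:Victor, ring:Xander
Event 6 (swap scarf<->ring: now scarf:Xander, ring:Victor). State: umbrella:Mallory, scarf:Xander, ring:Victor
Event 7 (swap ring<->umbrella: now ring:Mallory, umbrella:Victor). State: umbrella:Victor, scarf:Xander, ring:Mallory

Final state: umbrella:Victor, scarf:Xander, ring:Mallory
Mallory holds: ring.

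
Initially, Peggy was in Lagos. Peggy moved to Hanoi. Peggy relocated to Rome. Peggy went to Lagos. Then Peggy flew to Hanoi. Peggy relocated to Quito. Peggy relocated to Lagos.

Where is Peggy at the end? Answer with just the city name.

Tracking Peggy's location:
Start: Peggy is in Lagos.
After move 1: Lagos -> Hanoi. Peggy is in Hanoi.
After move 2: Hanoi -> Rome. Peggy is in Rome.
After move 3: Rome -> Lagos. Peggy is in Lagos.
After move 4: Lagos -> Hanoi. Peggy is in Hanoi.
After move 5: Hanoi -> Quito. Peggy is in Quito.
After move 6: Quito -> Lagos. Peggy is in Lagos.

Answer: Lagos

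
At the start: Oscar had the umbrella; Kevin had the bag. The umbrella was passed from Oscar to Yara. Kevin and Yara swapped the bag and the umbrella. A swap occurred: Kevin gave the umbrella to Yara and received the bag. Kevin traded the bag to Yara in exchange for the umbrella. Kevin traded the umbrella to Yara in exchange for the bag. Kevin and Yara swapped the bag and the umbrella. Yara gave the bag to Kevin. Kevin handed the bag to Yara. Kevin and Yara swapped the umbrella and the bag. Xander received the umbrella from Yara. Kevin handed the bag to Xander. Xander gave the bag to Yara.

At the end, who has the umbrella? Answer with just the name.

Tracking all object holders:
Start: umbrella:Oscar, bag:Kevin
Event 1 (give umbrella: Oscar -> Yara). State: umbrella:Yara, bag:Kevin
Event 2 (swap bag<->umbrella: now bag:Yara, umbrella:Kevin). State: umbrella:Kevin, bag:Yara
Event 3 (swap umbrella<->bag: now umbrella:Yara, bag:Kevin). State: umbrella:Yara, bag:Kevin
Event 4 (swap bag<->umbrella: now bag:Yara, umbrella:Kevin). State: umbrella:Kevin, bag:Yara
Event 5 (swap umbrella<->bag: now umbrella:Yara, bag:Kevin). State: umbrella:Yara, bag:Kevin
Event 6 (swap bag<->umbrella: now bag:Yara, umbrella:Kevin). State: umbrella:Kevin, bag:Yara
Event 7 (give bag: Yara -> Kevin). State: umbrella:Kevin, bag:Kevin
Event 8 (give bag: Kevin -> Yara). State: umbrella:Kevin, bag:Yara
Event 9 (swap umbrella<->bag: now umbrella:Yara, bag:Kevin). State: umbrella:Yara, bag:Kevin
Event 10 (give umbrella: Yara -> Xander). State: umbrella:Xander, bag:Kevin
Event 11 (give bag: Kevin -> Xander). State: umbrella:Xander, bag:Xander
Event 12 (give bag: Xander -> Yara). State: umbrella:Xander, bag:Yara

Final state: umbrella:Xander, bag:Yara
The umbrella is held by Xander.

Answer: Xander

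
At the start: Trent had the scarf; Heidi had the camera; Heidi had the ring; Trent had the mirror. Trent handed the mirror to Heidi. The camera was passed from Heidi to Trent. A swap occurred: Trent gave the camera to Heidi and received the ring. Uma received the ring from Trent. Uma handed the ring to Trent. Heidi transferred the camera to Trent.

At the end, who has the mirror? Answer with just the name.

Tracking all object holders:
Start: scarf:Trent, camera:Heidi, ring:Heidi, mirror:Trent
Event 1 (give mirror: Trent -> Heidi). State: scarf:Trent, camera:Heidi, ring:Heidi, mirror:Heidi
Event 2 (give camera: Heidi -> Trent). State: scarf:Trent, camera:Trent, ring:Heidi, mirror:Heidi
Event 3 (swap camera<->ring: now camera:Heidi, ring:Trent). State: scarf:Trent, camera:Heidi, ring:Trent, mirror:Heidi
Event 4 (give ring: Trent -> Uma). State: scarf:Trent, camera:Heidi, ring:Uma, mirror:Heidi
Event 5 (give ring: Uma -> Trent). State: scarf:Trent, camera:Heidi, ring:Trent, mirror:Heidi
Event 6 (give camera: Heidi -> Trent). State: scarf:Trent, camera:Trent, ring:Trent, mirror:Heidi

Final state: scarf:Trent, camera:Trent, ring:Trent, mirror:Heidi
The mirror is held by Heidi.

Answer: Heidi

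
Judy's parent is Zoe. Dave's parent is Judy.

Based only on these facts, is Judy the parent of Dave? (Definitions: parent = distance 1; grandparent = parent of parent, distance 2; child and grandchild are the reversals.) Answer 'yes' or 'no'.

Answer: yes

Derivation:
Reconstructing the parent chain from the given facts:
  Zoe -> Judy -> Dave
(each arrow means 'parent of the next')
Positions in the chain (0 = top):
  position of Zoe: 0
  position of Judy: 1
  position of Dave: 2

Judy is at position 1, Dave is at position 2; signed distance (j - i) = 1.
'parent' requires j - i = 1. Actual distance is 1, so the relation HOLDS.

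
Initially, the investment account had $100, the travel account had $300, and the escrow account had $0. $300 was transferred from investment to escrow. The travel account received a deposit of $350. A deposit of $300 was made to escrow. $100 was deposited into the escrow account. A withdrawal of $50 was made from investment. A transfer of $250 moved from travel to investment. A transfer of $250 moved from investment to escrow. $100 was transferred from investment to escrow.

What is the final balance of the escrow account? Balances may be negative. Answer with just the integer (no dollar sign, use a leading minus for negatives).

Tracking account balances step by step:
Start: investment=100, travel=300, escrow=0
Event 1 (transfer 300 investment -> escrow): investment: 100 - 300 = -200, escrow: 0 + 300 = 300. Balances: investment=-200, travel=300, escrow=300
Event 2 (deposit 350 to travel): travel: 300 + 350 = 650. Balances: investment=-200, travel=650, escrow=300
Event 3 (deposit 300 to escrow): escrow: 300 + 300 = 600. Balances: investment=-200, travel=650, escrow=600
Event 4 (deposit 100 to escrow): escrow: 600 + 100 = 700. Balances: investment=-200, travel=650, escrow=700
Event 5 (withdraw 50 from investment): investment: -200 - 50 = -250. Balances: investment=-250, travel=650, escrow=700
Event 6 (transfer 250 travel -> investment): travel: 650 - 250 = 400, investment: -250 + 250 = 0. Balances: investment=0, travel=400, escrow=700
Event 7 (transfer 250 investment -> escrow): investment: 0 - 250 = -250, escrow: 700 + 250 = 950. Balances: investment=-250, travel=400, escrow=950
Event 8 (transfer 100 investment -> escrow): investment: -250 - 100 = -350, escrow: 950 + 100 = 1050. Balances: investment=-350, travel=400, escrow=1050

Final balance of escrow: 1050

Answer: 1050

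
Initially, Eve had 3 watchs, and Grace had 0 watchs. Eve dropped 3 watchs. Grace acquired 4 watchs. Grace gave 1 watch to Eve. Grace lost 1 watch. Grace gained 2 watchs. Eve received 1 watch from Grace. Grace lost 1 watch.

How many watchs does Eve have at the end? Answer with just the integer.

Answer: 2

Derivation:
Tracking counts step by step:
Start: Eve=3, Grace=0
Event 1 (Eve -3): Eve: 3 -> 0. State: Eve=0, Grace=0
Event 2 (Grace +4): Grace: 0 -> 4. State: Eve=0, Grace=4
Event 3 (Grace -> Eve, 1): Grace: 4 -> 3, Eve: 0 -> 1. State: Eve=1, Grace=3
Event 4 (Grace -1): Grace: 3 -> 2. State: Eve=1, Grace=2
Event 5 (Grace +2): Grace: 2 -> 4. State: Eve=1, Grace=4
Event 6 (Grace -> Eve, 1): Grace: 4 -> 3, Eve: 1 -> 2. State: Eve=2, Grace=3
Event 7 (Grace -1): Grace: 3 -> 2. State: Eve=2, Grace=2

Eve's final count: 2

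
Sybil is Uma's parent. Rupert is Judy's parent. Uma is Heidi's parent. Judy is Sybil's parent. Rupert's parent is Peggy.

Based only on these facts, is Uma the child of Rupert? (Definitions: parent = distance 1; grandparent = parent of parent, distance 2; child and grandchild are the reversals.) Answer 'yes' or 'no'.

Answer: no

Derivation:
Reconstructing the parent chain from the given facts:
  Peggy -> Rupert -> Judy -> Sybil -> Uma -> Heidi
(each arrow means 'parent of the next')
Positions in the chain (0 = top):
  position of Peggy: 0
  position of Rupert: 1
  position of Judy: 2
  position of Sybil: 3
  position of Uma: 4
  position of Heidi: 5

Uma is at position 4, Rupert is at position 1; signed distance (j - i) = -3.
'child' requires j - i = -1. Actual distance is -3, so the relation does NOT hold.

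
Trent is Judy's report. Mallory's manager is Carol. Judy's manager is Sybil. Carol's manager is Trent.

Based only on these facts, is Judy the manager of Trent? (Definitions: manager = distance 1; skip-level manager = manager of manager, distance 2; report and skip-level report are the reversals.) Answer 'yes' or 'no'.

Reconstructing the manager chain from the given facts:
  Sybil -> Judy -> Trent -> Carol -> Mallory
(each arrow means 'manager of the next')
Positions in the chain (0 = top):
  position of Sybil: 0
  position of Judy: 1
  position of Trent: 2
  position of Carol: 3
  position of Mallory: 4

Judy is at position 1, Trent is at position 2; signed distance (j - i) = 1.
'manager' requires j - i = 1. Actual distance is 1, so the relation HOLDS.

Answer: yes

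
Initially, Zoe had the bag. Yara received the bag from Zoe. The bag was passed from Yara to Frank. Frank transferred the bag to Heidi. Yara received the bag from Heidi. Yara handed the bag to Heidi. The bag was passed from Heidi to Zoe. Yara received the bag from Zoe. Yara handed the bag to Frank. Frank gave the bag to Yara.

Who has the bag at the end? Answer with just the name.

Answer: Yara

Derivation:
Tracking the bag through each event:
Start: Zoe has the bag.
After event 1: Yara has the bag.
After event 2: Frank has the bag.
After event 3: Heidi has the bag.
After event 4: Yara has the bag.
After event 5: Heidi has the bag.
After event 6: Zoe has the bag.
After event 7: Yara has the bag.
After event 8: Frank has the bag.
After event 9: Yara has the bag.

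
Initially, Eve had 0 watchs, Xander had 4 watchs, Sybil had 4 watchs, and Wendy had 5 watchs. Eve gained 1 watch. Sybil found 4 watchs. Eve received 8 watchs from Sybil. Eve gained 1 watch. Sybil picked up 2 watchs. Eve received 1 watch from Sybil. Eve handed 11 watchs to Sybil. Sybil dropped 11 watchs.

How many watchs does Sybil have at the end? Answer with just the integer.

Answer: 1

Derivation:
Tracking counts step by step:
Start: Eve=0, Xander=4, Sybil=4, Wendy=5
Event 1 (Eve +1): Eve: 0 -> 1. State: Eve=1, Xander=4, Sybil=4, Wendy=5
Event 2 (Sybil +4): Sybil: 4 -> 8. State: Eve=1, Xander=4, Sybil=8, Wendy=5
Event 3 (Sybil -> Eve, 8): Sybil: 8 -> 0, Eve: 1 -> 9. State: Eve=9, Xander=4, Sybil=0, Wendy=5
Event 4 (Eve +1): Eve: 9 -> 10. State: Eve=10, Xander=4, Sybil=0, Wendy=5
Event 5 (Sybil +2): Sybil: 0 -> 2. State: Eve=10, Xander=4, Sybil=2, Wendy=5
Event 6 (Sybil -> Eve, 1): Sybil: 2 -> 1, Eve: 10 -> 11. State: Eve=11, Xander=4, Sybil=1, Wendy=5
Event 7 (Eve -> Sybil, 11): Eve: 11 -> 0, Sybil: 1 -> 12. State: Eve=0, Xander=4, Sybil=12, Wendy=5
Event 8 (Sybil -11): Sybil: 12 -> 1. State: Eve=0, Xander=4, Sybil=1, Wendy=5

Sybil's final count: 1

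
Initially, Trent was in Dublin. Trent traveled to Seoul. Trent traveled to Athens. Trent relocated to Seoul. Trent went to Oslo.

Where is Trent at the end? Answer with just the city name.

Answer: Oslo

Derivation:
Tracking Trent's location:
Start: Trent is in Dublin.
After move 1: Dublin -> Seoul. Trent is in Seoul.
After move 2: Seoul -> Athens. Trent is in Athens.
After move 3: Athens -> Seoul. Trent is in Seoul.
After move 4: Seoul -> Oslo. Trent is in Oslo.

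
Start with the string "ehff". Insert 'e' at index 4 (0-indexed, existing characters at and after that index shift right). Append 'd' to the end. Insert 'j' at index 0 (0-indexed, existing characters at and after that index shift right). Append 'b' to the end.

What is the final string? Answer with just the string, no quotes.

Applying each edit step by step:
Start: "ehff"
Op 1 (insert 'e' at idx 4): "ehff" -> "ehffe"
Op 2 (append 'd'): "ehffe" -> "ehffed"
Op 3 (insert 'j' at idx 0): "ehffed" -> "jehffed"
Op 4 (append 'b'): "jehffed" -> "jehffedb"

Answer: jehffedb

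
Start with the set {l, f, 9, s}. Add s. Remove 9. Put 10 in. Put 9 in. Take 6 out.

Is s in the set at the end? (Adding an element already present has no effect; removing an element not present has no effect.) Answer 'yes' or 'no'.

Answer: yes

Derivation:
Tracking the set through each operation:
Start: {9, f, l, s}
Event 1 (add s): already present, no change. Set: {9, f, l, s}
Event 2 (remove 9): removed. Set: {f, l, s}
Event 3 (add 10): added. Set: {10, f, l, s}
Event 4 (add 9): added. Set: {10, 9, f, l, s}
Event 5 (remove 6): not present, no change. Set: {10, 9, f, l, s}

Final set: {10, 9, f, l, s} (size 5)
s is in the final set.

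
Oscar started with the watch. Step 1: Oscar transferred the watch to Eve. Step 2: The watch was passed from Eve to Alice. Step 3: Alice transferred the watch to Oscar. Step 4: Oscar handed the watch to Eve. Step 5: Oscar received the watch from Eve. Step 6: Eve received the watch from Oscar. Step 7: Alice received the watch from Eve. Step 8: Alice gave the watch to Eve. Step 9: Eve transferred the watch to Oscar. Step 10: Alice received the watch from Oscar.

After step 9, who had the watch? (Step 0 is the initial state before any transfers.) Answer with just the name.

Answer: Oscar

Derivation:
Tracking the watch holder through step 9:
After step 0 (start): Oscar
After step 1: Eve
After step 2: Alice
After step 3: Oscar
After step 4: Eve
After step 5: Oscar
After step 6: Eve
After step 7: Alice
After step 8: Eve
After step 9: Oscar

At step 9, the holder is Oscar.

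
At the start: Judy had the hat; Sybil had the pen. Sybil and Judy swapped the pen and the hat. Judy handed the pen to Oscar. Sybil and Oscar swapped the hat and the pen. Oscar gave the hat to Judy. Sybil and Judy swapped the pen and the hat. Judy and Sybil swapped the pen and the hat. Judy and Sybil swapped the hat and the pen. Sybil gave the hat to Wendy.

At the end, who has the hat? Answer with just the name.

Tracking all object holders:
Start: hat:Judy, pen:Sybil
Event 1 (swap pen<->hat: now pen:Judy, hat:Sybil). State: hat:Sybil, pen:Judy
Event 2 (give pen: Judy -> Oscar). State: hat:Sybil, pen:Oscar
Event 3 (swap hat<->pen: now hat:Oscar, pen:Sybil). State: hat:Oscar, pen:Sybil
Event 4 (give hat: Oscar -> Judy). State: hat:Judy, pen:Sybil
Event 5 (swap pen<->hat: now pen:Judy, hat:Sybil). State: hat:Sybil, pen:Judy
Event 6 (swap pen<->hat: now pen:Sybil, hat:Judy). State: hat:Judy, pen:Sybil
Event 7 (swap hat<->pen: now hat:Sybil, pen:Judy). State: hat:Sybil, pen:Judy
Event 8 (give hat: Sybil -> Wendy). State: hat:Wendy, pen:Judy

Final state: hat:Wendy, pen:Judy
The hat is held by Wendy.

Answer: Wendy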